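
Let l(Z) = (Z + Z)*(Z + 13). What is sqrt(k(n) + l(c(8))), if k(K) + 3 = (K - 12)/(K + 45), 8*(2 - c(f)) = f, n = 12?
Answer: 5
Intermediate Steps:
c(f) = 2 - f/8
k(K) = -3 + (-12 + K)/(45 + K) (k(K) = -3 + (K - 12)/(K + 45) = -3 + (-12 + K)/(45 + K))
l(Z) = 2*Z*(13 + Z) (l(Z) = (2*Z)*(13 + Z) = 2*Z*(13 + Z))
sqrt(k(n) + l(c(8))) = sqrt((-147 - 2*12)/(45 + 12) + 2*(2 - 1/8*8)*(13 + (2 - 1/8*8))) = sqrt((-147 - 24)/57 + 2*(2 - 1)*(13 + (2 - 1))) = sqrt((1/57)*(-171) + 2*1*(13 + 1)) = sqrt(-3 + 2*1*14) = sqrt(-3 + 28) = sqrt(25) = 5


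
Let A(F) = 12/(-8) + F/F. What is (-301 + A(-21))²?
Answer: 363609/4 ≈ 90902.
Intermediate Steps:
A(F) = -½ (A(F) = 12*(-⅛) + 1 = -3/2 + 1 = -½)
(-301 + A(-21))² = (-301 - ½)² = (-603/2)² = 363609/4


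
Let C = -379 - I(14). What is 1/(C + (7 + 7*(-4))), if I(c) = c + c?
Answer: -1/428 ≈ -0.0023364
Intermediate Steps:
I(c) = 2*c
C = -407 (C = -379 - 2*14 = -379 - 1*28 = -379 - 28 = -407)
1/(C + (7 + 7*(-4))) = 1/(-407 + (7 + 7*(-4))) = 1/(-407 + (7 - 28)) = 1/(-407 - 21) = 1/(-428) = -1/428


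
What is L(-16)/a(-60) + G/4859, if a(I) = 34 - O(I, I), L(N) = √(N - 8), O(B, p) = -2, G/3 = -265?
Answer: -795/4859 + I*√6/18 ≈ -0.16361 + 0.13608*I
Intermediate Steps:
G = -795 (G = 3*(-265) = -795)
L(N) = √(-8 + N)
a(I) = 36 (a(I) = 34 - 1*(-2) = 34 + 2 = 36)
L(-16)/a(-60) + G/4859 = √(-8 - 16)/36 - 795/4859 = √(-24)*(1/36) - 795*1/4859 = (2*I*√6)*(1/36) - 795/4859 = I*√6/18 - 795/4859 = -795/4859 + I*√6/18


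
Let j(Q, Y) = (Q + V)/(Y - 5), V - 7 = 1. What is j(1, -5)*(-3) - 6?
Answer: -33/10 ≈ -3.3000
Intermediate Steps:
V = 8 (V = 7 + 1 = 8)
j(Q, Y) = (8 + Q)/(-5 + Y) (j(Q, Y) = (Q + 8)/(Y - 5) = (8 + Q)/(-5 + Y))
j(1, -5)*(-3) - 6 = ((8 + 1)/(-5 - 5))*(-3) - 6 = (9/(-10))*(-3) - 6 = -⅒*9*(-3) - 6 = -9/10*(-3) - 6 = 27/10 - 6 = -33/10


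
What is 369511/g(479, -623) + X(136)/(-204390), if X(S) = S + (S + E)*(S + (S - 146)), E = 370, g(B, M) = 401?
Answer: 37749366299/40980195 ≈ 921.16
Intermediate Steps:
X(S) = S + (-146 + 2*S)*(370 + S) (X(S) = S + (S + 370)*(S + (S - 146)) = S + (370 + S)*(S + (-146 + S)) = S + (370 + S)*(-146 + 2*S) = S + (-146 + 2*S)*(370 + S))
369511/g(479, -623) + X(136)/(-204390) = 369511/401 + (-54020 + 2*136² + 595*136)/(-204390) = 369511*(1/401) + (-54020 + 2*18496 + 80920)*(-1/204390) = 369511/401 + (-54020 + 36992 + 80920)*(-1/204390) = 369511/401 + 63892*(-1/204390) = 369511/401 - 31946/102195 = 37749366299/40980195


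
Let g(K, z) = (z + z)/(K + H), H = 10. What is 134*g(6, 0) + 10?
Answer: 10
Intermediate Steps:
g(K, z) = 2*z/(10 + K) (g(K, z) = (z + z)/(K + 10) = (2*z)/(10 + K) = 2*z/(10 + K))
134*g(6, 0) + 10 = 134*(2*0/(10 + 6)) + 10 = 134*(2*0/16) + 10 = 134*(2*0*(1/16)) + 10 = 134*0 + 10 = 0 + 10 = 10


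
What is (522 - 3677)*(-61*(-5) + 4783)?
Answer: -16052640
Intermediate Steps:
(522 - 3677)*(-61*(-5) + 4783) = -3155*(305 + 4783) = -3155*5088 = -16052640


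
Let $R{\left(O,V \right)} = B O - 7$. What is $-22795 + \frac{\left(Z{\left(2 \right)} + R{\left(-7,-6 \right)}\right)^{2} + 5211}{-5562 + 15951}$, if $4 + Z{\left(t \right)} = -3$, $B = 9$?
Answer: $- \frac{236806115}{10389} \approx -22794.0$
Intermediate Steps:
$Z{\left(t \right)} = -7$ ($Z{\left(t \right)} = -4 - 3 = -7$)
$R{\left(O,V \right)} = -7 + 9 O$ ($R{\left(O,V \right)} = 9 O - 7 = -7 + 9 O$)
$-22795 + \frac{\left(Z{\left(2 \right)} + R{\left(-7,-6 \right)}\right)^{2} + 5211}{-5562 + 15951} = -22795 + \frac{\left(-7 + \left(-7 + 9 \left(-7\right)\right)\right)^{2} + 5211}{-5562 + 15951} = -22795 + \frac{\left(-7 - 70\right)^{2} + 5211}{10389} = -22795 + \left(\left(-7 - 70\right)^{2} + 5211\right) \frac{1}{10389} = -22795 + \left(\left(-77\right)^{2} + 5211\right) \frac{1}{10389} = -22795 + \left(5929 + 5211\right) \frac{1}{10389} = -22795 + 11140 \cdot \frac{1}{10389} = -22795 + \frac{11140}{10389} = - \frac{236806115}{10389}$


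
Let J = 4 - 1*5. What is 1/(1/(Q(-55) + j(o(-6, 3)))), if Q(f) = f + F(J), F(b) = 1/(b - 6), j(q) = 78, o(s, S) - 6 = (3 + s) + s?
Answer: 160/7 ≈ 22.857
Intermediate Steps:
o(s, S) = 9 + 2*s (o(s, S) = 6 + ((3 + s) + s) = 6 + (3 + 2*s) = 9 + 2*s)
J = -1 (J = 4 - 5 = -1)
F(b) = 1/(-6 + b)
Q(f) = -⅐ + f (Q(f) = f + 1/(-6 - 1) = f + 1/(-7) = f - ⅐ = -⅐ + f)
1/(1/(Q(-55) + j(o(-6, 3)))) = 1/(1/((-⅐ - 55) + 78)) = 1/(1/(-386/7 + 78)) = 1/(1/(160/7)) = 1/(7/160) = 160/7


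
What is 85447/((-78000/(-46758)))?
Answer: 665888471/13000 ≈ 51222.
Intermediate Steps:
85447/((-78000/(-46758))) = 85447/((-78000*(-1/46758))) = 85447/(13000/7793) = 85447*(7793/13000) = 665888471/13000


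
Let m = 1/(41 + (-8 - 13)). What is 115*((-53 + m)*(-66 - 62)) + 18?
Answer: 779442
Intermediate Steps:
m = 1/20 (m = 1/(41 - 21) = 1/20 ≈ 0.050000)
115*((-53 + m)*(-66 - 62)) + 18 = 115*((-53 + 1/20)*(-66 - 62)) + 18 = 115*(-1059/20*(-128)) + 18 = 115*(33888/5) + 18 = 779424 + 18 = 779442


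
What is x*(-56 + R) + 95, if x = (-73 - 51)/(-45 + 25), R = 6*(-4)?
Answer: -401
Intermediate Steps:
R = -24
x = 31/5 (x = -124/(-20) = -124*(-1/20) = 31/5 ≈ 6.2000)
x*(-56 + R) + 95 = 31*(-56 - 24)/5 + 95 = (31/5)*(-80) + 95 = -496 + 95 = -401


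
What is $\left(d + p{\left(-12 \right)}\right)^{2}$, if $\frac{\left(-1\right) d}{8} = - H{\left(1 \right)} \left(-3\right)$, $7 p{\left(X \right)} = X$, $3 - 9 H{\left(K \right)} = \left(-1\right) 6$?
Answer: $\frac{32400}{49} \approx 661.22$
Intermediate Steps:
$H{\left(K \right)} = 1$ ($H{\left(K \right)} = \frac{1}{3} - \frac{\left(-1\right) 6}{9} = \frac{1}{3} - - \frac{2}{3} = \frac{1}{3} + \frac{2}{3} = 1$)
$p{\left(X \right)} = \frac{X}{7}$
$d = -24$ ($d = - 8 \left(-1\right) 1 \left(-3\right) = - 8 \left(\left(-1\right) \left(-3\right)\right) = \left(-8\right) 3 = -24$)
$\left(d + p{\left(-12 \right)}\right)^{2} = \left(-24 + \frac{1}{7} \left(-12\right)\right)^{2} = \left(-24 - \frac{12}{7}\right)^{2} = \left(- \frac{180}{7}\right)^{2} = \frac{32400}{49}$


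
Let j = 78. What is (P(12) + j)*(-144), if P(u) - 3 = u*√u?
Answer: -11664 - 3456*√3 ≈ -17650.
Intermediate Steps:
P(u) = 3 + u^(3/2) (P(u) = 3 + u*√u = 3 + u^(3/2))
(P(12) + j)*(-144) = ((3 + 12^(3/2)) + 78)*(-144) = ((3 + 24*√3) + 78)*(-144) = (81 + 24*√3)*(-144) = -11664 - 3456*√3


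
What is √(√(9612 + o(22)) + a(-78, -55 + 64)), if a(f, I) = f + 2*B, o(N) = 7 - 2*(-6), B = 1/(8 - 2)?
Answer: √(-699 + 9*√9631)/3 ≈ 4.5245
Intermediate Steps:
B = ⅙ (B = 1/6 = ⅙ ≈ 0.16667)
o(N) = 19 (o(N) = 7 + 12 = 19)
a(f, I) = ⅓ + f (a(f, I) = f + 2*(⅙) = f + ⅓ = ⅓ + f)
√(√(9612 + o(22)) + a(-78, -55 + 64)) = √(√(9612 + 19) + (⅓ - 78)) = √(√9631 - 233/3) = √(-233/3 + √9631)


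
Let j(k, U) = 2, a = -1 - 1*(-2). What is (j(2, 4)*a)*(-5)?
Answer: -10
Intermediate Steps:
a = 1 (a = -1 + 2 = 1)
(j(2, 4)*a)*(-5) = (2*1)*(-5) = 2*(-5) = -10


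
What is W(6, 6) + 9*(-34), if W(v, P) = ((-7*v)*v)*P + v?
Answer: -1812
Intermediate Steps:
W(v, P) = v - 7*P*v² (W(v, P) = (-7*v²)*P + v = -7*P*v² + v = v - 7*P*v²)
W(6, 6) + 9*(-34) = 6*(1 - 7*6*6) + 9*(-34) = 6*(1 - 252) - 306 = 6*(-251) - 306 = -1506 - 306 = -1812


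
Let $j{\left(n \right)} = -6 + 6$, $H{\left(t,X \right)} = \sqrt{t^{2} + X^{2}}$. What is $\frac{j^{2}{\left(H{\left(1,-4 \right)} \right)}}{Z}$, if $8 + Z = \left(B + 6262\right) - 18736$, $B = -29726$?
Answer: $0$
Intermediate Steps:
$H{\left(t,X \right)} = \sqrt{X^{2} + t^{2}}$
$j{\left(n \right)} = 0$
$Z = -42208$ ($Z = -8 + \left(\left(-29726 + 6262\right) - 18736\right) = -8 - 42200 = -42208$)
$\frac{j^{2}{\left(H{\left(1,-4 \right)} \right)}}{Z} = \frac{0^{2}}{-42208} = 0 \left(- \frac{1}{42208}\right) = 0$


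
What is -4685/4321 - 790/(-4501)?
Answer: -17673595/19448821 ≈ -0.90872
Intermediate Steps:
-4685/4321 - 790/(-4501) = -4685*1/4321 - 790*(-1/4501) = -4685/4321 + 790/4501 = -17673595/19448821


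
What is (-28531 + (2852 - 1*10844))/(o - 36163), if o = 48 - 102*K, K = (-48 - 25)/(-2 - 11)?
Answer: 474799/476941 ≈ 0.99551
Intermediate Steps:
K = 73/13 (K = -73/(-13) = -73*(-1/13) = 73/13 ≈ 5.6154)
o = -6822/13 (o = 48 - 102*73/13 = 48 - 7446/13 = -6822/13 ≈ -524.77)
(-28531 + (2852 - 1*10844))/(o - 36163) = (-28531 + (2852 - 1*10844))/(-6822/13 - 36163) = (-28531 + (2852 - 10844))/(-476941/13) = (-28531 - 7992)*(-13/476941) = -36523*(-13/476941) = 474799/476941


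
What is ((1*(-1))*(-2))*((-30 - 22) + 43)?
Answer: -18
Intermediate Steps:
((1*(-1))*(-2))*((-30 - 22) + 43) = (-1*(-2))*(-52 + 43) = 2*(-9) = -18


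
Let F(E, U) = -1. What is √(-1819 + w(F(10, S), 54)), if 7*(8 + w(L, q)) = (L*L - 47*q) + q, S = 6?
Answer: 2*I*√26726/7 ≈ 46.709*I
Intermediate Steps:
w(L, q) = -8 - 46*q/7 + L²/7 (w(L, q) = -8 + ((L*L - 47*q) + q)/7 = -8 + ((L² - 47*q) + q)/7 = -8 + (L² - 46*q)/7 = -8 + (-46*q/7 + L²/7) = -8 - 46*q/7 + L²/7)
√(-1819 + w(F(10, S), 54)) = √(-1819 + (-8 - 46/7*54 + (⅐)*(-1)²)) = √(-1819 + (-8 - 2484/7 + (⅐)*1)) = √(-1819 + (-8 - 2484/7 + ⅐)) = √(-1819 - 2539/7) = √(-15272/7) = 2*I*√26726/7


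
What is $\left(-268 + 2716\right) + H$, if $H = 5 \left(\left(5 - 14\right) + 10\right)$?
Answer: $2453$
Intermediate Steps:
$H = 5$ ($H = 5 \left(-9 + 10\right) = 5 \cdot 1 = 5$)
$\left(-268 + 2716\right) + H = \left(-268 + 2716\right) + 5 = 2448 + 5 = 2453$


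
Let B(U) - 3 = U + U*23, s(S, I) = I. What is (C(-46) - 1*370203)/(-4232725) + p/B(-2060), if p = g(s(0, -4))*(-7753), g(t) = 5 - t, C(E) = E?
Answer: 34850094682/23250358425 ≈ 1.4989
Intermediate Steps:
B(U) = 3 + 24*U (B(U) = 3 + (U + U*23) = 3 + (U + 23*U) = 3 + 24*U)
p = -69777 (p = (5 - 1*(-4))*(-7753) = (5 + 4)*(-7753) = 9*(-7753) = -69777)
(C(-46) - 1*370203)/(-4232725) + p/B(-2060) = (-46 - 1*370203)/(-4232725) - 69777/(3 + 24*(-2060)) = (-46 - 370203)*(-1/4232725) - 69777/(3 - 49440) = -370249*(-1/4232725) - 69777/(-49437) = 370249/4232725 - 69777*(-1/49437) = 370249/4232725 + 7753/5493 = 34850094682/23250358425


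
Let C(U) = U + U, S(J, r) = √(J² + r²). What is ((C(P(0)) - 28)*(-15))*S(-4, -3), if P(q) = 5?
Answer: 1350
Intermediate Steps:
C(U) = 2*U
((C(P(0)) - 28)*(-15))*S(-4, -3) = ((2*5 - 28)*(-15))*√((-4)² + (-3)²) = ((10 - 28)*(-15))*√(16 + 9) = (-18*(-15))*√25 = 270*5 = 1350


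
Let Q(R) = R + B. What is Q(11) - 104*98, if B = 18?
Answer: -10163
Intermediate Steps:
Q(R) = 18 + R (Q(R) = R + 18 = 18 + R)
Q(11) - 104*98 = (18 + 11) - 104*98 = 29 - 10192 = -10163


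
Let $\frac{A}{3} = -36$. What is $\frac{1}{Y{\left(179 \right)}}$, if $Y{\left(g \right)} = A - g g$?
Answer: $- \frac{1}{32149} \approx -3.1105 \cdot 10^{-5}$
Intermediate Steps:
$A = -108$ ($A = 3 \left(-36\right) = -108$)
$Y{\left(g \right)} = -108 - g^{2}$ ($Y{\left(g \right)} = -108 - g g = -108 - g^{2}$)
$\frac{1}{Y{\left(179 \right)}} = \frac{1}{-108 - 179^{2}} = \frac{1}{-108 - 32041} = \frac{1}{-32149} = - \frac{1}{32149}$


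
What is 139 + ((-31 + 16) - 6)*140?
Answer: -2801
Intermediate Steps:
139 + ((-31 + 16) - 6)*140 = 139 + (-15 - 6)*140 = 139 - 21*140 = 139 - 2940 = -2801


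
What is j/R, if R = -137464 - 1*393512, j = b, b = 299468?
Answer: -74867/132744 ≈ -0.56400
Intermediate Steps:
j = 299468
R = -530976 (R = -137464 - 393512 = -530976)
j/R = 299468/(-530976) = 299468*(-1/530976) = -74867/132744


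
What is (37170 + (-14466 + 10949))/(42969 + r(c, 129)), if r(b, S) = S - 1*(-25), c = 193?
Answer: 33653/43123 ≈ 0.78040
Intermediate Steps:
r(b, S) = 25 + S (r(b, S) = S + 25 = 25 + S)
(37170 + (-14466 + 10949))/(42969 + r(c, 129)) = (37170 + (-14466 + 10949))/(42969 + (25 + 129)) = (37170 - 3517)/(42969 + 154) = 33653/43123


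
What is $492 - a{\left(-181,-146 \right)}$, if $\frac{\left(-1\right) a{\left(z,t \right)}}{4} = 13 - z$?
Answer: $1268$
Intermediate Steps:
$a{\left(z,t \right)} = -52 + 4 z$ ($a{\left(z,t \right)} = - 4 \left(13 - z\right) = -52 + 4 z$)
$492 - a{\left(-181,-146 \right)} = 492 - \left(-52 + 4 \left(-181\right)\right) = 492 - \left(-52 - 724\right) = 492 - -776 = 492 + 776 = 1268$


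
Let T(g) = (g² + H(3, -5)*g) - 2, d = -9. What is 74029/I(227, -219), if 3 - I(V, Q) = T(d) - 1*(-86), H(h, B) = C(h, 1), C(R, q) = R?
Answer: -74029/135 ≈ -548.36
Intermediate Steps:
H(h, B) = h
T(g) = -2 + g² + 3*g (T(g) = (g² + 3*g) - 2 = -2 + g² + 3*g)
I(V, Q) = -135 (I(V, Q) = 3 - ((-2 + (-9)² + 3*(-9)) - 1*(-86)) = 3 - ((-2 + 81 - 27) + 86) = 3 - (52 + 86) = 3 - 1*138 = 3 - 138 = -135)
74029/I(227, -219) = 74029/(-135) = 74029*(-1/135) = -74029/135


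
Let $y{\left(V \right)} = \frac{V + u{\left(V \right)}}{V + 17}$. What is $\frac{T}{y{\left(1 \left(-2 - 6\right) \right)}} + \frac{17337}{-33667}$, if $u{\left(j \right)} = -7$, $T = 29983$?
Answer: $- \frac{3028399668}{168335} \approx -17990.0$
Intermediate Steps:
$y{\left(V \right)} = \frac{-7 + V}{17 + V}$ ($y{\left(V \right)} = \frac{V - 7}{V + 17} = \frac{-7 + V}{17 + V}$)
$\frac{T}{y{\left(1 \left(-2 - 6\right) \right)}} + \frac{17337}{-33667} = \frac{29983}{\frac{1}{17 + 1 \left(-2 - 6\right)} \left(-7 + 1 \left(-2 - 6\right)\right)} + \frac{17337}{-33667} = \frac{29983}{\frac{1}{17 + 1 \left(-8\right)} \left(-7 + 1 \left(-8\right)\right)} + 17337 \left(- \frac{1}{33667}\right) = \frac{29983}{\frac{1}{17 - 8} \left(-7 - 8\right)} - \frac{17337}{33667} = \frac{29983}{\frac{1}{9} \left(-15\right)} - \frac{17337}{33667} = \frac{29983}{- \frac{5}{3}} - \frac{17337}{33667} = 29983 \left(- \frac{3}{5}\right) - \frac{17337}{33667} = - \frac{89949}{5} - \frac{17337}{33667} = - \frac{3028399668}{168335}$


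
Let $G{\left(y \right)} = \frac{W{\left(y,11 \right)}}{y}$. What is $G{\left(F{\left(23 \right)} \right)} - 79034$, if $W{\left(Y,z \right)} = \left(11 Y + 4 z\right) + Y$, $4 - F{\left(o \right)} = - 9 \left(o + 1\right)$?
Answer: $- \frac{395109}{5} \approx -79022.0$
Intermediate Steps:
$F{\left(o \right)} = 13 + 9 o$ ($F{\left(o \right)} = 4 - - 9 \left(o + 1\right) = 4 - - 9 \left(1 + o\right) = 4 - \left(-9 - 9 o\right) = 4 + \left(9 + 9 o\right) = 13 + 9 o$)
$W{\left(Y,z \right)} = 4 z + 12 Y$ ($W{\left(Y,z \right)} = \left(4 z + 11 Y\right) + Y = 4 z + 12 Y$)
$G{\left(y \right)} = \frac{44 + 12 y}{y}$ ($G{\left(y \right)} = \frac{4 \cdot 11 + 12 y}{y} = \frac{44 + 12 y}{y}$)
$G{\left(F{\left(23 \right)} \right)} - 79034 = \left(12 + \frac{44}{13 + 9 \cdot 23}\right) - 79034 = \left(12 + \frac{44}{13 + 207}\right) - 79034 = \left(12 + \frac{44}{220}\right) - 79034 = \left(12 + 44 \cdot \frac{1}{220}\right) - 79034 = \left(12 + \frac{1}{5}\right) - 79034 = \frac{61}{5} - 79034 = - \frac{395109}{5}$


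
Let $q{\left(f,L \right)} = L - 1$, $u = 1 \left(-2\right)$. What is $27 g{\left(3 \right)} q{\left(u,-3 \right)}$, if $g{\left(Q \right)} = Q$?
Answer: $-324$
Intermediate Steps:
$u = -2$
$q{\left(f,L \right)} = -1 + L$ ($q{\left(f,L \right)} = L - 1 = -1 + L$)
$27 g{\left(3 \right)} q{\left(u,-3 \right)} = 27 \cdot 3 \left(-1 - 3\right) = 81 \left(-4\right) = -324$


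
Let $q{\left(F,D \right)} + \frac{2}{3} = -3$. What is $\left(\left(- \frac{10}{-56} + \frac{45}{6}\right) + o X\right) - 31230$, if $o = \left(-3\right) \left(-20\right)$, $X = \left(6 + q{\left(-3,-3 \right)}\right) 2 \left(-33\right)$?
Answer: $- \frac{1132945}{28} \approx -40462.0$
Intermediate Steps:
$q{\left(F,D \right)} = - \frac{11}{3}$ ($q{\left(F,D \right)} = - \frac{2}{3} - 3 = - \frac{11}{3}$)
$X = -154$ ($X = \left(6 - \frac{11}{3}\right) 2 \left(-33\right) = \frac{7}{3} \cdot 2 \left(-33\right) = \frac{14}{3} \left(-33\right) = -154$)
$o = 60$
$\left(\left(- \frac{10}{-56} + \frac{45}{6}\right) + o X\right) - 31230 = \left(\left(- \frac{10}{-56} + \frac{45}{6}\right) + 60 \left(-154\right)\right) - 31230 = \left(\left(\left(-10\right) \left(- \frac{1}{56}\right) + 45 \cdot \frac{1}{6}\right) - 9240\right) - 31230 = \left(\left(\frac{5}{28} + \frac{15}{2}\right) - 9240\right) - 31230 = \left(\frac{215}{28} - 9240\right) - 31230 = - \frac{258505}{28} - 31230 = - \frac{1132945}{28}$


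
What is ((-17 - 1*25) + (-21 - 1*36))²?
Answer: 9801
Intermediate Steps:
((-17 - 1*25) + (-21 - 1*36))² = ((-17 - 25) + (-21 - 36))² = (-42 - 57)² = (-99)² = 9801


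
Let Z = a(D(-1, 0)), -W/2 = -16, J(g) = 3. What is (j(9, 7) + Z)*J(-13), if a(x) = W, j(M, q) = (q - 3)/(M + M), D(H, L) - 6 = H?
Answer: 290/3 ≈ 96.667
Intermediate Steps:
D(H, L) = 6 + H
j(M, q) = (-3 + q)/(2*M) (j(M, q) = (-3 + q)/((2*M)) = (-3 + q)*(1/(2*M)) = (-3 + q)/(2*M))
W = 32 (W = -2*(-16) = 32)
a(x) = 32
Z = 32
(j(9, 7) + Z)*J(-13) = ((½)*(-3 + 7)/9 + 32)*3 = ((½)*(⅑)*4 + 32)*3 = (2/9 + 32)*3 = (290/9)*3 = 290/3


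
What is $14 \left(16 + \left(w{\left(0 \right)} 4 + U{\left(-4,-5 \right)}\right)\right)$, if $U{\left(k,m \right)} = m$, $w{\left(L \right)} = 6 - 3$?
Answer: $322$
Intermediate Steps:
$w{\left(L \right)} = 3$
$14 \left(16 + \left(w{\left(0 \right)} 4 + U{\left(-4,-5 \right)}\right)\right) = 14 \left(16 + \left(3 \cdot 4 - 5\right)\right) = 14 \left(16 + \left(12 - 5\right)\right) = 14 \left(16 + 7\right) = 14 \cdot 23 = 322$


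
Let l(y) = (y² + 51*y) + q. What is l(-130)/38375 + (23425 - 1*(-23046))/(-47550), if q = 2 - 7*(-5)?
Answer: -51729071/72989250 ≈ -0.70872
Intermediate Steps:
q = 37 (q = 2 + 35 = 37)
l(y) = 37 + y² + 51*y (l(y) = (y² + 51*y) + 37 = 37 + y² + 51*y)
l(-130)/38375 + (23425 - 1*(-23046))/(-47550) = (37 + (-130)² + 51*(-130))/38375 + (23425 - 1*(-23046))/(-47550) = (37 + 16900 - 6630)*(1/38375) + (23425 + 23046)*(-1/47550) = 10307*(1/38375) + 46471*(-1/47550) = 10307/38375 - 46471/47550 = -51729071/72989250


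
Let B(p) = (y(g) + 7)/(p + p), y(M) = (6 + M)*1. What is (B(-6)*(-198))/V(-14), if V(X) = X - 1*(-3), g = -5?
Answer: -12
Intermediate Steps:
V(X) = 3 + X (V(X) = X + 3 = 3 + X)
y(M) = 6 + M
B(p) = 4/p (B(p) = ((6 - 5) + 7)/(p + p) = (1 + 7)/((2*p)) = 8*(1/(2*p)) = 4/p)
(B(-6)*(-198))/V(-14) = ((4/(-6))*(-198))/(3 - 14) = ((4*(-1/6))*(-198))/(-11) = -2/3*(-198)*(-1/11) = 132*(-1/11) = -12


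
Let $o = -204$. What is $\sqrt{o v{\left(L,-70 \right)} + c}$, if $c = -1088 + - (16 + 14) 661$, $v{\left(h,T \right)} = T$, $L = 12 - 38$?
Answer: $i \sqrt{6638} \approx 81.474 i$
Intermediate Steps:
$L = -26$
$c = -20918$ ($c = -1088 + \left(-1\right) 30 \cdot 661 = -1088 - 19830 = -20918$)
$\sqrt{o v{\left(L,-70 \right)} + c} = \sqrt{\left(-204\right) \left(-70\right) - 20918} = \sqrt{14280 - 20918} = \sqrt{-6638} = i \sqrt{6638}$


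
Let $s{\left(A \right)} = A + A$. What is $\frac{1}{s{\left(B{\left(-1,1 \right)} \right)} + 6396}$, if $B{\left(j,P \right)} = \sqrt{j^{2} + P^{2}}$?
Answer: $\frac{1599}{10227202} - \frac{\sqrt{2}}{20454404} \approx 0.00015628$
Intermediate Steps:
$B{\left(j,P \right)} = \sqrt{P^{2} + j^{2}}$
$s{\left(A \right)} = 2 A$
$\frac{1}{s{\left(B{\left(-1,1 \right)} \right)} + 6396} = \frac{1}{2 \sqrt{1^{2} + \left(-1\right)^{2}} + 6396} = \frac{1}{2 \sqrt{1 + 1} + 6396} = \frac{1}{2 \sqrt{2} + 6396} = \frac{1}{6396 + 2 \sqrt{2}}$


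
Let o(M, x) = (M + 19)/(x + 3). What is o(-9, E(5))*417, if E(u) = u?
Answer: 2085/4 ≈ 521.25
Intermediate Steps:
o(M, x) = (19 + M)/(3 + x)
o(-9, E(5))*417 = ((19 - 9)/(3 + 5))*417 = (10/8)*417 = ((1/8)*10)*417 = (5/4)*417 = 2085/4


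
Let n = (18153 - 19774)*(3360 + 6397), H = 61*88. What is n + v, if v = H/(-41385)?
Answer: -654549179713/41385 ≈ -1.5816e+7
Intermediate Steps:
H = 5368
n = -15816097 (n = -1621*9757 = -15816097)
v = -5368/41385 (v = 5368/(-41385) = 5368*(-1/41385) = -5368/41385 ≈ -0.12971)
n + v = -15816097 - 5368/41385 = -654549179713/41385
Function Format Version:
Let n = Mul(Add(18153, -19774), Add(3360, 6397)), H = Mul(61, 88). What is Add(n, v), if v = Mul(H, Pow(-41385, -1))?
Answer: Rational(-654549179713, 41385) ≈ -1.5816e+7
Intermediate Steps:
H = 5368
n = -15816097 (n = Mul(-1621, 9757) = -15816097)
v = Rational(-5368, 41385) (v = Mul(5368, Pow(-41385, -1)) = Mul(5368, Rational(-1, 41385)) = Rational(-5368, 41385) ≈ -0.12971)
Add(n, v) = Add(-15816097, Rational(-5368, 41385)) = Rational(-654549179713, 41385)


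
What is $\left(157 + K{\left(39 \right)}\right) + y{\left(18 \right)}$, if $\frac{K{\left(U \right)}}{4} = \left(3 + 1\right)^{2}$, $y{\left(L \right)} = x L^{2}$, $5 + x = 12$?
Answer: $2489$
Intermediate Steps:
$x = 7$ ($x = -5 + 12 = 7$)
$y{\left(L \right)} = 7 L^{2}$
$K{\left(U \right)} = 64$ ($K{\left(U \right)} = 4 \left(3 + 1\right)^{2} = 4 \cdot 4^{2} = 4 \cdot 16 = 64$)
$\left(157 + K{\left(39 \right)}\right) + y{\left(18 \right)} = \left(157 + 64\right) + 7 \cdot 18^{2} = 221 + 7 \cdot 324 = 221 + 2268 = 2489$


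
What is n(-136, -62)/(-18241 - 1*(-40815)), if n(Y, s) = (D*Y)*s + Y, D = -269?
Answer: -1134172/11287 ≈ -100.48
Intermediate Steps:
n(Y, s) = Y - 269*Y*s (n(Y, s) = (-269*Y)*s + Y = -269*Y*s + Y = Y - 269*Y*s)
n(-136, -62)/(-18241 - 1*(-40815)) = (-136*(1 - 269*(-62)))/(-18241 - 1*(-40815)) = (-136*(1 + 16678))/(-18241 + 40815) = -136*16679/22574 = -2268344*1/22574 = -1134172/11287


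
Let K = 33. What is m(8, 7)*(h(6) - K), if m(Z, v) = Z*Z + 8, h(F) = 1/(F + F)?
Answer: -2370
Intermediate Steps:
h(F) = 1/(2*F)
m(Z, v) = 8 + Z**2 (m(Z, v) = Z**2 + 8 = 8 + Z**2)
m(8, 7)*(h(6) - K) = (8 + 8**2)*((1/2)/6 - 1*33) = (8 + 64)*((1/2)*(1/6) - 33) = 72*(1/12 - 33) = 72*(-395/12) = -2370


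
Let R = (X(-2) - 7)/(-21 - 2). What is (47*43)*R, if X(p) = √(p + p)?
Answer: 14147/23 - 4042*I/23 ≈ 615.09 - 175.74*I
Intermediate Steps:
X(p) = √2*√p (X(p) = √(2*p) = √2*√p)
R = 7/23 - 2*I/23 (R = (√2*√(-2) - 7)/(-21 - 2) = (√2*(I*√2) - 7)/(-23) = (2*I - 7)*(-1/23) = (-7 + 2*I)*(-1/23) = 7/23 - 2*I/23 ≈ 0.30435 - 0.086957*I)
(47*43)*R = (47*43)*(7/23 - 2*I/23) = 2021*(7/23 - 2*I/23) = 14147/23 - 4042*I/23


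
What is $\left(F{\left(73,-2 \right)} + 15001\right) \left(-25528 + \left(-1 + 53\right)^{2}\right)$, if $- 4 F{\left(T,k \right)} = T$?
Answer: $-341966286$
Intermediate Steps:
$F{\left(T,k \right)} = - \frac{T}{4}$
$\left(F{\left(73,-2 \right)} + 15001\right) \left(-25528 + \left(-1 + 53\right)^{2}\right) = \left(\left(- \frac{1}{4}\right) 73 + 15001\right) \left(-25528 + \left(-1 + 53\right)^{2}\right) = \left(- \frac{73}{4} + 15001\right) \left(-25528 + 52^{2}\right) = \frac{59931 \left(-25528 + 2704\right)}{4} = \frac{59931}{4} \left(-22824\right) = -341966286$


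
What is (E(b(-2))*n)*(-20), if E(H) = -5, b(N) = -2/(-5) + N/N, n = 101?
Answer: 10100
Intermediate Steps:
b(N) = 7/5 (b(N) = -2*(-⅕) + 1 = ⅖ + 1 = 7/5)
(E(b(-2))*n)*(-20) = -5*101*(-20) = -505*(-20) = 10100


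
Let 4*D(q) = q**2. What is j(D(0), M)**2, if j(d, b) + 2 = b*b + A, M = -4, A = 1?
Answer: 225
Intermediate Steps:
D(q) = q**2/4
j(d, b) = -1 + b**2 (j(d, b) = -2 + (b*b + 1) = -2 + (b**2 + 1) = -2 + (1 + b**2) = -1 + b**2)
j(D(0), M)**2 = (-1 + (-4)**2)**2 = (-1 + 16)**2 = 15**2 = 225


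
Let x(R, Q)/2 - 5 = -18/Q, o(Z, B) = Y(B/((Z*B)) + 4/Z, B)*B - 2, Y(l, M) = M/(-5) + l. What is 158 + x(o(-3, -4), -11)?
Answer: 1884/11 ≈ 171.27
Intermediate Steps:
Y(l, M) = l - M/5 (Y(l, M) = -M/5 + l = l - M/5)
o(Z, B) = -2 + B*(5/Z - B/5) (o(Z, B) = ((B/((Z*B)) + 4/Z) - B/5)*B - 2 = ((B/((B*Z)) + 4/Z) - B/5)*B - 2 = ((B*(1/(B*Z)) + 4/Z) - B/5)*B - 2 = ((1/Z + 4/Z) - B/5)*B - 2 = (5/Z - B/5)*B - 2 = B*(5/Z - B/5) - 2 = -2 + B*(5/Z - B/5))
x(R, Q) = 10 - 36/Q (x(R, Q) = 10 + 2*(-18/Q) = 10 - 36/Q)
158 + x(o(-3, -4), -11) = 158 + (10 - 36/(-11)) = 158 + (10 - 36*(-1/11)) = 158 + (10 + 36/11) = 158 + 146/11 = 1884/11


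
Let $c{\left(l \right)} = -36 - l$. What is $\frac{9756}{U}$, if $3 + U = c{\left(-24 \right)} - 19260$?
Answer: $- \frac{3252}{6425} \approx -0.50615$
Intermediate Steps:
$U = -19275$ ($U = -3 - 19272 = -19275$)
$\frac{9756}{U} = \frac{9756}{-19275} = 9756 \left(- \frac{1}{19275}\right) = - \frac{3252}{6425}$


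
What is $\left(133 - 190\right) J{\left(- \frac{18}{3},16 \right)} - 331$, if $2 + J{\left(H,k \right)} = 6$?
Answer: $-559$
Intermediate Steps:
$J{\left(H,k \right)} = 4$ ($J{\left(H,k \right)} = -2 + 6 = 4$)
$\left(133 - 190\right) J{\left(- \frac{18}{3},16 \right)} - 331 = \left(133 - 190\right) 4 - 331 = \left(-57\right) 4 - 331 = -228 - 331 = -559$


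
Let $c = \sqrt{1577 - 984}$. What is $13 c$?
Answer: $13 \sqrt{593} \approx 316.57$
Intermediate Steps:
$c = \sqrt{593} \approx 24.352$
$13 c = 13 \sqrt{593}$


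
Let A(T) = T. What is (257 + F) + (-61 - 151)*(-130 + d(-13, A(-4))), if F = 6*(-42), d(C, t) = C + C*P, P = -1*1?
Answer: 27565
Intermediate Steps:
P = -1
d(C, t) = 0 (d(C, t) = C + C*(-1) = C - C = 0)
F = -252
(257 + F) + (-61 - 151)*(-130 + d(-13, A(-4))) = (257 - 252) + (-61 - 151)*(-130 + 0) = 5 - 212*(-130) = 5 + 27560 = 27565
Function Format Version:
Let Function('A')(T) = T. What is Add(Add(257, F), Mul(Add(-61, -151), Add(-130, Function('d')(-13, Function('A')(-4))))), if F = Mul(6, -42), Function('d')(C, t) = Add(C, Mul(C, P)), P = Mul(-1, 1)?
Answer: 27565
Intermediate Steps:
P = -1
Function('d')(C, t) = 0 (Function('d')(C, t) = Add(C, Mul(C, -1)) = Add(C, Mul(-1, C)) = 0)
F = -252
Add(Add(257, F), Mul(Add(-61, -151), Add(-130, Function('d')(-13, Function('A')(-4))))) = Add(Add(257, -252), Mul(Add(-61, -151), Add(-130, 0))) = Add(5, Mul(-212, -130)) = Add(5, 27560) = 27565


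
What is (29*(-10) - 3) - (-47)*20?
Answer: 647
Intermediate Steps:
(29*(-10) - 3) - (-47)*20 = (-290 - 3) - 1*(-940) = -293 + 940 = 647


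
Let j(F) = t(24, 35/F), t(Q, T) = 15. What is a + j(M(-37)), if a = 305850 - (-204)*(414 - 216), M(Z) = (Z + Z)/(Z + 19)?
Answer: 346257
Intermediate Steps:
M(Z) = 2*Z/(19 + Z) (M(Z) = (2*Z)/(19 + Z) = 2*Z/(19 + Z))
j(F) = 15
a = 346242 (a = 305850 - (-204)*198 = 305850 - 1*(-40392) = 305850 + 40392 = 346242)
a + j(M(-37)) = 346242 + 15 = 346257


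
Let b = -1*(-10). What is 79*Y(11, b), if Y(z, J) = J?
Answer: 790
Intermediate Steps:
b = 10
79*Y(11, b) = 79*10 = 790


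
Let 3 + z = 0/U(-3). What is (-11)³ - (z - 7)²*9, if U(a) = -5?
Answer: -2231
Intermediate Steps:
z = -3 (z = -3 + 0/(-5) = -3 + 0*(-⅕) = -3 + 0 = -3)
(-11)³ - (z - 7)²*9 = (-11)³ - (-3 - 7)²*9 = -1331 - (-10)²*9 = -1331 - 100*9 = -1331 - 1*900 = -1331 - 900 = -2231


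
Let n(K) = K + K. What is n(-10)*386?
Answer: -7720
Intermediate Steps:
n(K) = 2*K
n(-10)*386 = (2*(-10))*386 = -20*386 = -7720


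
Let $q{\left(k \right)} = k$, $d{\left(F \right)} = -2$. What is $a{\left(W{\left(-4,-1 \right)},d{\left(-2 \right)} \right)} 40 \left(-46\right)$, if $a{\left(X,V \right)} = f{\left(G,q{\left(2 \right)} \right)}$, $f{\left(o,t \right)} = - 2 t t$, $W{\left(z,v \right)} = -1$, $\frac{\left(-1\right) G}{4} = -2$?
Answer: $14720$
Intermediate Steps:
$G = 8$ ($G = \left(-4\right) \left(-2\right) = 8$)
$f{\left(o,t \right)} = - 2 t^{2}$
$a{\left(X,V \right)} = -8$ ($a{\left(X,V \right)} = - 2 \cdot 2^{2} = \left(-2\right) 4 = -8$)
$a{\left(W{\left(-4,-1 \right)},d{\left(-2 \right)} \right)} 40 \left(-46\right) = \left(-8\right) 40 \left(-46\right) = \left(-320\right) \left(-46\right) = 14720$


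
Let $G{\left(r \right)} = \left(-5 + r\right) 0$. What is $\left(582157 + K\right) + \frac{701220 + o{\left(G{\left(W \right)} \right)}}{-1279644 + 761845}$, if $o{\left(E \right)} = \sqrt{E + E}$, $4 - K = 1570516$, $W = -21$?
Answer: $- \frac{511769931865}{517799} \approx -9.8836 \cdot 10^{5}$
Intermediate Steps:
$K = -1570512$ ($K = 4 - 1570516 = -1570512$)
$G{\left(r \right)} = 0$
$o{\left(E \right)} = \sqrt{2} \sqrt{E}$ ($o{\left(E \right)} = \sqrt{2 E} = \sqrt{2} \sqrt{E}$)
$\left(582157 + K\right) + \frac{701220 + o{\left(G{\left(W \right)} \right)}}{-1279644 + 761845} = \left(582157 - 1570512\right) + \frac{701220 + \sqrt{2} \sqrt{0}}{-1279644 + 761845} = -988355 + \frac{701220 + \sqrt{2} \cdot 0}{-517799} = -988355 + \left(701220 + 0\right) \left(- \frac{1}{517799}\right) = -988355 + 701220 \left(- \frac{1}{517799}\right) = -988355 - \frac{701220}{517799} = - \frac{511769931865}{517799}$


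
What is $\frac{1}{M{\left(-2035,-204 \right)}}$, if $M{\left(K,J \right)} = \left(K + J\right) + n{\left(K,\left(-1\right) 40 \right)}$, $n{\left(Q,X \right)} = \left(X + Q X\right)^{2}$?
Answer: $\frac{1}{6619447361} \approx 1.5107 \cdot 10^{-10}$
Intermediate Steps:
$M{\left(K,J \right)} = J + K + 1600 \left(1 + K\right)^{2}$ ($M{\left(K,J \right)} = \left(K + J\right) + \left(\left(-1\right) 40\right)^{2} \left(1 + K\right)^{2} = \left(J + K\right) + \left(-40\right)^{2} \left(1 + K\right)^{2} = \left(J + K\right) + 1600 \left(1 + K\right)^{2} = J + K + 1600 \left(1 + K\right)^{2}$)
$\frac{1}{M{\left(-2035,-204 \right)}} = \frac{1}{-204 - 2035 + 1600 \left(1 - 2035\right)^{2}} = \frac{1}{-204 - 2035 + 1600 \left(-2034\right)^{2}} = \frac{1}{-204 - 2035 + 1600 \cdot 4137156} = \frac{1}{-204 - 2035 + 6619449600} = \frac{1}{6619447361}$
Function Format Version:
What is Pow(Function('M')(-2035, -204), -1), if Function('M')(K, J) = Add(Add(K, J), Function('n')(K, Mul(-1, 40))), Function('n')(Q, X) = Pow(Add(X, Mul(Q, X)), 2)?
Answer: Rational(1, 6619447361) ≈ 1.5107e-10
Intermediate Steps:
Function('M')(K, J) = Add(J, K, Mul(1600, Pow(Add(1, K), 2))) (Function('M')(K, J) = Add(Add(K, J), Mul(Pow(Mul(-1, 40), 2), Pow(Add(1, K), 2))) = Add(Add(J, K), Mul(Pow(-40, 2), Pow(Add(1, K), 2))) = Add(Add(J, K), Mul(1600, Pow(Add(1, K), 2))) = Add(J, K, Mul(1600, Pow(Add(1, K), 2))))
Pow(Function('M')(-2035, -204), -1) = Pow(Add(-204, -2035, Mul(1600, Pow(Add(1, -2035), 2))), -1) = Pow(Add(-204, -2035, Mul(1600, Pow(-2034, 2))), -1) = Pow(Add(-204, -2035, Mul(1600, 4137156)), -1) = Pow(Add(-204, -2035, 6619449600), -1) = Pow(6619447361, -1) = Rational(1, 6619447361)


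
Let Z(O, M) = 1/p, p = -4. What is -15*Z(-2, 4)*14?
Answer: 105/2 ≈ 52.500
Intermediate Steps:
Z(O, M) = -¼ (Z(O, M) = 1/(-4) = -¼)
-15*Z(-2, 4)*14 = -15*(-¼)*14 = (15/4)*14 = 105/2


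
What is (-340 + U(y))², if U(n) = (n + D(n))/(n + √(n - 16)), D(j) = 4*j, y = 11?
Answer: 25*(-520049*I + 100232*√5)/(2*(-58*I + 11*√5)) ≈ 1.1236e+5 + 654.35*I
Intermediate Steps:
U(n) = 5*n/(n + √(-16 + n)) (U(n) = (n + 4*n)/(n + √(n - 16)) = (5*n)/(n + √(-16 + n)) = 5*n/(n + √(-16 + n)))
(-340 + U(y))² = (-340 + 5*11/(11 + √(-16 + 11)))² = (-340 + 5*11/(11 + √(-5)))² = (-340 + 5*11/(11 + I*√5))² = (-340 + 55/(11 + I*√5))²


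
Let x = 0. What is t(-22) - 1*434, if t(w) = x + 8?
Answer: -426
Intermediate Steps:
t(w) = 8 (t(w) = 0 + 8 = 8)
t(-22) - 1*434 = 8 - 1*434 = 8 - 434 = -426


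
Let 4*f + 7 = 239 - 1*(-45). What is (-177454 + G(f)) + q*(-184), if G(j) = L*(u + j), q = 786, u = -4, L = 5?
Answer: -1287007/4 ≈ -3.2175e+5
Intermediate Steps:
f = 277/4 (f = -7/4 + (239 - 1*(-45))/4 = -7/4 + (239 + 45)/4 = -7/4 + (¼)*284 = -7/4 + 71 = 277/4 ≈ 69.250)
G(j) = -20 + 5*j (G(j) = 5*(-4 + j) = -20 + 5*j)
(-177454 + G(f)) + q*(-184) = (-177454 + (-20 + 5*(277/4))) + 786*(-184) = (-177454 + (-20 + 1385/4)) - 144624 = (-177454 + 1305/4) - 144624 = -708511/4 - 144624 = -1287007/4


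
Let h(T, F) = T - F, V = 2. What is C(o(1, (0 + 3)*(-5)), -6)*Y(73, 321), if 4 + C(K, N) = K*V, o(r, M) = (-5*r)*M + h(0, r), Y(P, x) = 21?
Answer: 3024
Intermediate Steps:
o(r, M) = -r - 5*M*r (o(r, M) = (-5*r)*M + (0 - r) = -5*M*r - r = -r - 5*M*r)
C(K, N) = -4 + 2*K (C(K, N) = -4 + K*2 = -4 + 2*K)
C(o(1, (0 + 3)*(-5)), -6)*Y(73, 321) = (-4 + 2*(1*(-1 - 5*(0 + 3)*(-5))))*21 = (-4 + 2*(1*(-1 - 15*(-5))))*21 = (-4 + 2*(1*(-1 - 5*(-15))))*21 = (-4 + 2*(1*(-1 + 75)))*21 = (-4 + 2*(1*74))*21 = (-4 + 2*74)*21 = (-4 + 148)*21 = 144*21 = 3024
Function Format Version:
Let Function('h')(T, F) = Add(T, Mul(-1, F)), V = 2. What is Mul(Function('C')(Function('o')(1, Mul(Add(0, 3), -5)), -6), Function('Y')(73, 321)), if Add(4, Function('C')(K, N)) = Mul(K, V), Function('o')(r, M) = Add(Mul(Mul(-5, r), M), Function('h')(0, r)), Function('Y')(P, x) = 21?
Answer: 3024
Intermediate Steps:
Function('o')(r, M) = Add(Mul(-1, r), Mul(-5, M, r)) (Function('o')(r, M) = Add(Mul(Mul(-5, r), M), Add(0, Mul(-1, r))) = Add(Mul(-5, M, r), Mul(-1, r)) = Add(Mul(-1, r), Mul(-5, M, r)))
Function('C')(K, N) = Add(-4, Mul(2, K)) (Function('C')(K, N) = Add(-4, Mul(K, 2)) = Add(-4, Mul(2, K)))
Mul(Function('C')(Function('o')(1, Mul(Add(0, 3), -5)), -6), Function('Y')(73, 321)) = Mul(Add(-4, Mul(2, Mul(1, Add(-1, Mul(-5, Mul(Add(0, 3), -5)))))), 21) = Mul(Add(-4, Mul(2, Mul(1, Add(-1, Mul(-5, Mul(3, -5)))))), 21) = Mul(Add(-4, Mul(2, Mul(1, Add(-1, Mul(-5, -15))))), 21) = Mul(Add(-4, Mul(2, Mul(1, Add(-1, 75)))), 21) = Mul(Add(-4, Mul(2, Mul(1, 74))), 21) = Mul(Add(-4, Mul(2, 74)), 21) = Mul(Add(-4, 148), 21) = Mul(144, 21) = 3024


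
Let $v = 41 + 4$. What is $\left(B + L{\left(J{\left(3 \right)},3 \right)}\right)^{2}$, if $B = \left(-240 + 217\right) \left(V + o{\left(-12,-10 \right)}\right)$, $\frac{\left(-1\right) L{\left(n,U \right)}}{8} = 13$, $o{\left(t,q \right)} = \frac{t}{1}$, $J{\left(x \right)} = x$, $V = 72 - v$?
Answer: $201601$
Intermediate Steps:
$v = 45$
$V = 27$ ($V = 72 - 45 = 27$)
$o{\left(t,q \right)} = t$ ($o{\left(t,q \right)} = t 1 = t$)
$L{\left(n,U \right)} = -104$ ($L{\left(n,U \right)} = \left(-8\right) 13 = -104$)
$B = -345$ ($B = \left(-240 + 217\right) \left(27 - 12\right) = \left(-23\right) 15 = -345$)
$\left(B + L{\left(J{\left(3 \right)},3 \right)}\right)^{2} = \left(-345 - 104\right)^{2} = \left(-449\right)^{2} = 201601$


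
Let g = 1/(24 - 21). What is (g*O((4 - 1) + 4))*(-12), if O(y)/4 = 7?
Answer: -112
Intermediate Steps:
O(y) = 28 (O(y) = 4*7 = 28)
g = 1/3 ≈ 0.33333
(g*O((4 - 1) + 4))*(-12) = ((1/3)*28)*(-12) = (28/3)*(-12) = -112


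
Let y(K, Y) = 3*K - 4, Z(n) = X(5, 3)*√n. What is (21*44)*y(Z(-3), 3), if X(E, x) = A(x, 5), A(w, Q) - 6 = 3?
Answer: -3696 + 24948*I*√3 ≈ -3696.0 + 43211.0*I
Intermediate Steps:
A(w, Q) = 9 (A(w, Q) = 6 + 3 = 9)
X(E, x) = 9
Z(n) = 9*√n
y(K, Y) = -4 + 3*K
(21*44)*y(Z(-3), 3) = (21*44)*(-4 + 3*(9*√(-3))) = 924*(-4 + 3*(9*(I*√3))) = 924*(-4 + 3*(9*I*√3)) = 924*(-4 + 27*I*√3) = -3696 + 24948*I*√3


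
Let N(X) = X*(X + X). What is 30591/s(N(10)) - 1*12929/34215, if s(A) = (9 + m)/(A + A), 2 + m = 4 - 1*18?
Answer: -418668516503/239505 ≈ -1.7481e+6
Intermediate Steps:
m = -16 (m = -2 + (4 - 1*18) = -2 + (4 - 18) = -2 - 14 = -16)
N(X) = 2*X² (N(X) = X*(2*X) = 2*X²)
s(A) = -7/(2*A) (s(A) = (9 - 16)/(A + A) = -7*1/(2*A) = -7/(2*A))
30591/s(N(10)) - 1*12929/34215 = 30591/((-7/(2*(2*10²)))) - 1*12929/34215 = 30591/((-7/(2*(2*100)))) - 12929*1/34215 = 30591/((-7/2/200)) - 12929/34215 = 30591/((-7/2*1/200)) - 12929/34215 = 30591/(-7/400) - 12929/34215 = 30591*(-400/7) - 12929/34215 = -12236400/7 - 12929/34215 = -418668516503/239505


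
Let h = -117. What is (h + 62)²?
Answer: 3025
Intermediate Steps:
(h + 62)² = (-117 + 62)² = (-55)² = 3025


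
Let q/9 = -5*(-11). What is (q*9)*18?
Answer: 80190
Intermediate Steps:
q = 495 (q = 9*(-5*(-11)) = 9*55 = 495)
(q*9)*18 = (495*9)*18 = 4455*18 = 80190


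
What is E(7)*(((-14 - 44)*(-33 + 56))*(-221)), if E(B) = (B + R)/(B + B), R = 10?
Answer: 2505919/7 ≈ 3.5799e+5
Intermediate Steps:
E(B) = (10 + B)/(2*B) (E(B) = (B + 10)/(B + B) = (10 + B)/((2*B)) = (10 + B)*(1/(2*B)) = (10 + B)/(2*B))
E(7)*(((-14 - 44)*(-33 + 56))*(-221)) = ((½)*(10 + 7)/7)*(((-14 - 44)*(-33 + 56))*(-221)) = ((½)*(⅐)*17)*(-58*23*(-221)) = 17*(-1334*(-221))/14 = (17/14)*294814 = 2505919/7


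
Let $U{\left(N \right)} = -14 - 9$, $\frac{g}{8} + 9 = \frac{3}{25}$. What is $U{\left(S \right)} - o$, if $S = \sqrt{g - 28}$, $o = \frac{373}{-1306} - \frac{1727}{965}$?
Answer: $- \frac{26371263}{1260290} \approx -20.925$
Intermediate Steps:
$g = - \frac{1776}{25}$ ($g = -72 + 8 \cdot \frac{3}{25} = -72 + \frac{24}{25} = - \frac{1776}{25} \approx -71.04$)
$o = - \frac{2615407}{1260290}$ ($o = 373 \left(- \frac{1}{1306}\right) - \frac{1727}{965} = - \frac{373}{1306} - \frac{1727}{965} = - \frac{2615407}{1260290} \approx -2.0752$)
$S = \frac{2 i \sqrt{619}}{5}$ ($S = \sqrt{- \frac{1776}{25} - 28} = \sqrt{- \frac{2476}{25}} = \frac{2 i \sqrt{619}}{5} \approx 9.9519 i$)
$U{\left(N \right)} = -23$ ($U{\left(N \right)} = -14 - 9 = -23$)
$U{\left(S \right)} - o = -23 - - \frac{2615407}{1260290} = -23 + \frac{2615407}{1260290} = - \frac{26371263}{1260290}$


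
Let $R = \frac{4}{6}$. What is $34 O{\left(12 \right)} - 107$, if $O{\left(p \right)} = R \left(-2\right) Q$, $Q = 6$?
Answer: $-379$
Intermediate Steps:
$R = \frac{2}{3}$ ($R = 4 \cdot \frac{1}{6} = \frac{2}{3} \approx 0.66667$)
$O{\left(p \right)} = -8$ ($O{\left(p \right)} = \frac{2}{3} \left(-2\right) 6 = \left(- \frac{4}{3}\right) 6 = -8$)
$34 O{\left(12 \right)} - 107 = 34 \left(-8\right) - 107 = -272 - 107 = -379$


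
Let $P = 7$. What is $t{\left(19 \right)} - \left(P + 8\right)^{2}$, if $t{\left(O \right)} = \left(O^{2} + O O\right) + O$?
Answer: $516$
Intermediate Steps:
$t{\left(O \right)} = O + 2 O^{2}$ ($t{\left(O \right)} = \left(O^{2} + O^{2}\right) + O = 2 O^{2} + O = O + 2 O^{2}$)
$t{\left(19 \right)} - \left(P + 8\right)^{2} = 19 \left(1 + 2 \cdot 19\right) - \left(7 + 8\right)^{2} = 19 \left(1 + 38\right) - 15^{2} = 19 \cdot 39 - 225 = 741 - 225 = 516$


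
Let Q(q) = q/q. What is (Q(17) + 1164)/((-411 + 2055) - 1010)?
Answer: 1165/634 ≈ 1.8375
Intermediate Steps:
Q(q) = 1
(Q(17) + 1164)/((-411 + 2055) - 1010) = (1 + 1164)/((-411 + 2055) - 1010) = 1165/(1644 - 1010) = 1165/634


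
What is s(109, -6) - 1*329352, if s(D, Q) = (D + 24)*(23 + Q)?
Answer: -327091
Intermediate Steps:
s(D, Q) = (23 + Q)*(24 + D) (s(D, Q) = (24 + D)*(23 + Q) = (23 + Q)*(24 + D))
s(109, -6) - 1*329352 = (552 + 23*109 + 24*(-6) + 109*(-6)) - 1*329352 = (552 + 2507 - 144 - 654) - 329352 = 2261 - 329352 = -327091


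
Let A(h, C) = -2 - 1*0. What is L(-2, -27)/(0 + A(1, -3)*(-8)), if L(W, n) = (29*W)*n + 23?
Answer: 1589/16 ≈ 99.313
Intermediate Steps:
A(h, C) = -2 (A(h, C) = -2 + 0 = -2)
L(W, n) = 23 + 29*W*n (L(W, n) = 29*W*n + 23 = 23 + 29*W*n)
L(-2, -27)/(0 + A(1, -3)*(-8)) = (23 + 29*(-2)*(-27))/(0 - 2*(-8)) = (23 + 1566)/(0 + 16) = 1589/16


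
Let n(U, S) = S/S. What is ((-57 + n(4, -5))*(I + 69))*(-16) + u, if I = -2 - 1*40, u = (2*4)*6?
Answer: 24240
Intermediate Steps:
n(U, S) = 1
u = 48 (u = 8*6 = 48)
I = -42 (I = -2 - 40 = -42)
((-57 + n(4, -5))*(I + 69))*(-16) + u = ((-57 + 1)*(-42 + 69))*(-16) + 48 = -56*27*(-16) + 48 = -1512*(-16) + 48 = 24192 + 48 = 24240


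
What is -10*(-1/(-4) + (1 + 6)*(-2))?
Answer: 275/2 ≈ 137.50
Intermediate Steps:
-10*(-1/(-4) + (1 + 6)*(-2)) = -10*(-1*(-¼) + 7*(-2)) = -10*(¼ - 14) = -10*(-55/4) = 275/2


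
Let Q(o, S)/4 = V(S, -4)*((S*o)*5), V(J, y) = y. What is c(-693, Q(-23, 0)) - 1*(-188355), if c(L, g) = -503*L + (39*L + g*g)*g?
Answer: 536934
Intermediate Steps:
Q(o, S) = -80*S*o (Q(o, S) = 4*(-4*S*o*5) = 4*(-20*S*o) = -80*S*o)
c(L, g) = -503*L + g*(g**2 + 39*L) (c(L, g) = -503*L + (39*L + g**2)*g = -503*L + (g**2 + 39*L)*g = -503*L + g*(g**2 + 39*L))
c(-693, Q(-23, 0)) - 1*(-188355) = ((-80*0*(-23))**3 - 503*(-693) + 39*(-693)*(-80*0*(-23))) - 1*(-188355) = (0**3 + 348579 + 39*(-693)*0) + 188355 = (0 + 348579 + 0) + 188355 = 348579 + 188355 = 536934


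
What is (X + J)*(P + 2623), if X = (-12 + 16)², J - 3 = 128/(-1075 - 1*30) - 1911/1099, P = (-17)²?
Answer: 666277696/13345 ≈ 49927.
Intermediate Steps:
P = 289
J = 198694/173485 (J = 3 + (128/(-1075 - 1*30) - 1911/1099) = 3 + (128/(-1075 - 30) - 1911*1/1099) = 3 + (128/(-1105) - 273/157) = 3 + (128*(-1/1105) - 273/157) = 3 + (-128/1105 - 273/157) = 3 - 321761/173485 = 198694/173485 ≈ 1.1453)
X = 16 (X = 4² = 16)
(X + J)*(P + 2623) = (16 + 198694/173485)*(289 + 2623) = (2974454/173485)*2912 = 666277696/13345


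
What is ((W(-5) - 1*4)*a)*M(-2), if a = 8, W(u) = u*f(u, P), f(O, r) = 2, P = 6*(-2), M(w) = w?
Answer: 224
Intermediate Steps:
P = -12
W(u) = 2*u (W(u) = u*2 = 2*u)
((W(-5) - 1*4)*a)*M(-2) = ((2*(-5) - 1*4)*8)*(-2) = ((-10 - 4)*8)*(-2) = -14*8*(-2) = -112*(-2) = 224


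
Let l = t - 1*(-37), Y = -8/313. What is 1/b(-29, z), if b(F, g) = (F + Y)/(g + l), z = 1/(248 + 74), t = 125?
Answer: -3265529/585074 ≈ -5.5814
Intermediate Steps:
Y = -8/313 (Y = -8*1/313 = -8/313 ≈ -0.025559)
z = 1/322 ≈ 0.0031056
l = 162 (l = 125 - 1*(-37) = 125 + 37 = 162)
b(F, g) = (-8/313 + F)/(162 + g) (b(F, g) = (F - 8/313)/(g + 162) = (-8/313 + F)/(162 + g))
1/b(-29, z) = 1/((-8/313 - 29)/(162 + 1/322)) = 1/(-9085/313/(52165/322)) = 1/((322/52165)*(-9085/313)) = 1/(-585074/3265529) = -3265529/585074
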